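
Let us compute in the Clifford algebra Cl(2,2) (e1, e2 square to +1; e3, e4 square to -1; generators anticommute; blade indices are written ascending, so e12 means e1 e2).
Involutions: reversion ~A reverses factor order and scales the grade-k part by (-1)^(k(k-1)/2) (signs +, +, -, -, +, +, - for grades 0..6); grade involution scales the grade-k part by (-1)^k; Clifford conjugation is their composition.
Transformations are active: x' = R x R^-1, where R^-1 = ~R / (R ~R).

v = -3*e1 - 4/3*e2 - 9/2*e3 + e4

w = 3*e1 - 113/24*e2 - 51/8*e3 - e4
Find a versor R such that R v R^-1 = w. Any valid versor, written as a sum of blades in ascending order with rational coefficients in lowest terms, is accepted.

A norm check does it: q(v) = q(w) = -377/36, hence R = v + w = -145/24*e2 - 87/8*e3 realises the map — parallel part kept, (v - w)/2 negated, v carried to w.
Answer: -145/24*e2 - 87/8*e3


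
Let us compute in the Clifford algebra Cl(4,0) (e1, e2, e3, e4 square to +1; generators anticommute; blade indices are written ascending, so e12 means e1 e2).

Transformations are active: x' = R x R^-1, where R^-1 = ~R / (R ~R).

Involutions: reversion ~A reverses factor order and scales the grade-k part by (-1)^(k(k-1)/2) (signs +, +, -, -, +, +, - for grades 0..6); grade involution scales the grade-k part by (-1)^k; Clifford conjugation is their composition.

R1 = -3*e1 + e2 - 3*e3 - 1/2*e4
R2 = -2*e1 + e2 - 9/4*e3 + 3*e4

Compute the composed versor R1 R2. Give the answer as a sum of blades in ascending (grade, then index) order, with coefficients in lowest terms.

Distribute over the terms of R1 (each basis-blade product reordered to ascending indices, repeated generators contracted through their squares):
(-3*e1) R2 = 6 - 3*e12 + 27/4*e13 - 9*e14
(e2) R2 = 1 + 2*e12 - 9/4*e23 + 3*e24
(-3*e3) R2 = 27/4 - 6*e13 + 3*e23 - 9*e34
(-1/2*e4) R2 = -3/2 - e14 + 1/2*e24 - 9/8*e34
Summing the partial products and collecting blades:
Answer: 49/4 - e12 + 3/4*e13 - 10*e14 + 3/4*e23 + 7/2*e24 - 81/8*e34


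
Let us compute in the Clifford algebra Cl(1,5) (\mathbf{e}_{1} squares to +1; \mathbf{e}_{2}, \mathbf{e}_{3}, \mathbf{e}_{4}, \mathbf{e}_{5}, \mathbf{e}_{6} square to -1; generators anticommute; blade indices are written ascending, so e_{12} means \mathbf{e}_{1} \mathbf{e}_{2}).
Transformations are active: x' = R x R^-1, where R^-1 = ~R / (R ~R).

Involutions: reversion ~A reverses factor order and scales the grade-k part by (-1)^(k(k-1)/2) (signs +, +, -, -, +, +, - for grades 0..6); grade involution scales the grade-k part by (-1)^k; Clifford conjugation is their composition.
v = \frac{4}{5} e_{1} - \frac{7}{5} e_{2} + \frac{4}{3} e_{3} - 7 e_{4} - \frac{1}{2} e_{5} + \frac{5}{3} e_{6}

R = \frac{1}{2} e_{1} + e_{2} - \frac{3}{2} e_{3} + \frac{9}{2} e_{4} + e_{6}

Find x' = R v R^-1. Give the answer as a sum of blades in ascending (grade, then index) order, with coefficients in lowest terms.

~R = \frac{1}{2} e_{1} + e_{2} - \frac{3}{2} e_{3} + \frac{9}{2} e_{4} + e_{6}, and R ~R = -\frac{97}{4}, so R^-1 = ~R / (-\frac{97}{4}).
R v = \frac{1009}{30} - \frac{3}{2} e_{12} + \frac{28}{15} e_{13} - \frac{71}{10} e_{14} - \frac{1}{4} e_{15} + \frac{1}{30} e_{16} - \frac{23}{30} e_{23} - \frac{7}{10} e_{24} - \frac{1}{2} e_{25} + \frac{46}{15} e_{26} + \frac{9}{2} e_{34} + \frac{3}{4} e_{35} - \frac{23}{6} e_{36} - \frac{9}{4} e_{45} + \frac{29}{2} e_{46} + \frac{1}{2} e_{56}
Answer: -\frac{3182}{1455} e_{1} - \frac{1999}{1455} e_{2} + \frac{4114}{1455} e_{3} - \frac{2659}{485} e_{4} + \frac{1}{2} e_{5} - \frac{6461}{1455} e_{6}


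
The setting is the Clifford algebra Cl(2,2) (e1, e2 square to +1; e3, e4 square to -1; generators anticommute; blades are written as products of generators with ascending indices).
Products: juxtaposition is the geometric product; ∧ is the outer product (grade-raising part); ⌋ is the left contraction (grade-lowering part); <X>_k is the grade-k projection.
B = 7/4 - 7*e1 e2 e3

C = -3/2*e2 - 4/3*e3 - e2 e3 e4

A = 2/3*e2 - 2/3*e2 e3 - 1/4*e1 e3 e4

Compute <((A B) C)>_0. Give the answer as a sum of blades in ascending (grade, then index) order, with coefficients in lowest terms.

step 1: 14/3*e1 + 7/6*e2 + 14/3*e1 e3 - 7/6*e2 e3 + 7/4*e2 e4 - 7/16*e1 e3 e4
step 2: -7/4 + 56/9*e1 - 14/9*e2 + 91/24*e4 - 119/16*e1 e2 - 56/9*e1 e3 + 7/12*e1 e4 - 14/9*e2 e3 - 7/6*e3 e4 + 7*e1 e2 e3 - 14/3*e1 e2 e4 + 7/3*e2 e3 e4 - 385/96*e1 e2 e3 e4
step 3: -7/4
Answer: -7/4


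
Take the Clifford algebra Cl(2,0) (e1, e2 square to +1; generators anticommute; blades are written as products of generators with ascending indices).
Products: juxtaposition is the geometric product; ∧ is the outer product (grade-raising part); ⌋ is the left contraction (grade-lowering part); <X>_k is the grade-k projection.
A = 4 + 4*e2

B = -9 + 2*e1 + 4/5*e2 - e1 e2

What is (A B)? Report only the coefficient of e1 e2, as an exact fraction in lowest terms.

step 1: -164/5 + 12*e1 - 164/5*e2 - 12*e1 e2
Answer: -12


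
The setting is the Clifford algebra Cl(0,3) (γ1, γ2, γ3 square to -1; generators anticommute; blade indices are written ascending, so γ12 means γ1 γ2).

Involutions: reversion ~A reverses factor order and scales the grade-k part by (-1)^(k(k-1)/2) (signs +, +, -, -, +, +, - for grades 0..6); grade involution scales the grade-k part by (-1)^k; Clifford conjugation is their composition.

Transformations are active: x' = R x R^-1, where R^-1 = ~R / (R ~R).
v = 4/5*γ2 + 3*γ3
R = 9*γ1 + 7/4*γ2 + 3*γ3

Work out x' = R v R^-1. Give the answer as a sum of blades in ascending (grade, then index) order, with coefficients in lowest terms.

~R = 9*γ1 + 7/4*γ2 + 3*γ3, and R ~R = -1489/16, so R^-1 = ~R / (-1489/16).
R v = -52/5 + 36/5*γ12 + 27*γ13 + 57/20*γ23
Answer: 14976/7445*γ1 - 3044/7445*γ2 - 17343/7445*γ3


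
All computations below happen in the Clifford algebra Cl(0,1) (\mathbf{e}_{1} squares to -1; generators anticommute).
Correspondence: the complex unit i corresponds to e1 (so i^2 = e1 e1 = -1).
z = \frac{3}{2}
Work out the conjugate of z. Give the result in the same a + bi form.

In blades: z = \frac{3}{2}.
Conjugation here is Clifford conjugation: the scalar is fixed and the grade-1 and grade-2 blades all flip sign, giving \frac{3}{2}; translating back:
Answer: \frac{3}{2}


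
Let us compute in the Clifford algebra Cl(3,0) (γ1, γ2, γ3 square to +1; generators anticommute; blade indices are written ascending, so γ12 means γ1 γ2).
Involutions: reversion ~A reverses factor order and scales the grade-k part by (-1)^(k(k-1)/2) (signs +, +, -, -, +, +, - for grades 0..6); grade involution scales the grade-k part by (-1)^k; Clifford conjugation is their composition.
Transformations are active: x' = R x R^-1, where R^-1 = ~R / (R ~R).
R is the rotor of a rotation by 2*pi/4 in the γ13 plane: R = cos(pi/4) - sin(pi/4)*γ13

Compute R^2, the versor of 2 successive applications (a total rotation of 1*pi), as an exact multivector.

Rotor phase runs at HALF the rotation angle; powers of one rotor simply add phase, so after 2 steps in γ13 the phase is 2*pi/4 = pi/2 and R^2 = cos(pi/2) - sin(pi/2)*γ13.
cos(pi/2) = 0 and sin(pi/2) = 1, so R^2 = -γ13. The net rotation is 1*pi; the rotor keeps the half-angle phase exactly.
Answer: -γ13


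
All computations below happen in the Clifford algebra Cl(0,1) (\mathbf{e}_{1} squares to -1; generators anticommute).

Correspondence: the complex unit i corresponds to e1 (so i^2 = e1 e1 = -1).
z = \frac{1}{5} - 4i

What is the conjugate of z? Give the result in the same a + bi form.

In blades: z = \frac{1}{5} - 4 e_{1}.
Conjugation here is Clifford conjugation: the scalar is fixed and the grade-1 and grade-2 blades all flip sign, giving \frac{1}{5} + 4 e_{1}; translating back:
Answer: \frac{1}{5} + 4i


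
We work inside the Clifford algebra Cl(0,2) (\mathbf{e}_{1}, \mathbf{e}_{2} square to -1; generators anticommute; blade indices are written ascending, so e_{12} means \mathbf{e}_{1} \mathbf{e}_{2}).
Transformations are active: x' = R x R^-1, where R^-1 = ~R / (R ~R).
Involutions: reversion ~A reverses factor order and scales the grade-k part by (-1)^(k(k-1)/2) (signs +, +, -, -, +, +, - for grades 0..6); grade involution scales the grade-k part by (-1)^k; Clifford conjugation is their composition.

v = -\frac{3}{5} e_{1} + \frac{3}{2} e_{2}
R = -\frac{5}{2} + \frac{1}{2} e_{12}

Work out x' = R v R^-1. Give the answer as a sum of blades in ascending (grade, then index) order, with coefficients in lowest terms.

~R = -\frac{5}{2} - \frac{1}{2} e_{12}, and R ~R = \frac{13}{2}, so R^-1 = ~R / (\frac{13}{2}).
R v = \frac{3}{4} e_{1} - \frac{81}{20} e_{2}
Answer: \frac{3}{130} e_{1} + \frac{21}{13} e_{2}


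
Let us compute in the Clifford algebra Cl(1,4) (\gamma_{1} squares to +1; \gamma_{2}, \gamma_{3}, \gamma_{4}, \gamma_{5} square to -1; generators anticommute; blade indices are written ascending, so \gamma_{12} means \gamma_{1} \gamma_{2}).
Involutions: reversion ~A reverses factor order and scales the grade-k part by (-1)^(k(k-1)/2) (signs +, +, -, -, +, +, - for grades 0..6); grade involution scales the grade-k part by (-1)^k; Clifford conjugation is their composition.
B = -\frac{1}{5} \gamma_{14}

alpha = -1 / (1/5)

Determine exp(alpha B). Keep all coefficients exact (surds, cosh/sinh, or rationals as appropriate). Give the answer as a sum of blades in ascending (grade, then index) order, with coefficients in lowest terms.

B^2 = (-\frac{1}{5})^2*(\gamma_{14})^2 = \frac{1}{25}*(+1) = \frac{1}{25} (a basis 2-blade squares to minus the product of its generators' squares).
B^2 = \frac{1}{25} — the series telescopes hyperbolically here: l = \frac{1}{5}, alpha*l = -1, so exp(alpha B) = cosh(-1) + (sinh(-1)/(\frac{1}{5}))*B = \cosh{\left(1 \right)} + (- 5 \sinh{\left(1 \right)})*B.
Answer: \cosh{\left(1 \right)} + \sinh{\left(1 \right)} \gamma_{14}


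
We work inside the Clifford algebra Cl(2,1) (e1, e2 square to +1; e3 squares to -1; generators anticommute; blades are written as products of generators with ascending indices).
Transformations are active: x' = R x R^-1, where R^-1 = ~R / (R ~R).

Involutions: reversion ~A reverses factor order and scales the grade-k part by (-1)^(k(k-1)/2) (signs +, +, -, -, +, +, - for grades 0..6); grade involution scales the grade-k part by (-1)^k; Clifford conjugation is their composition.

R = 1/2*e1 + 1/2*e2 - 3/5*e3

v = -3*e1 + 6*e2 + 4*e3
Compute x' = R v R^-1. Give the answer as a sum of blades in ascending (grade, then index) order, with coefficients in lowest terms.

~R = 1/2*e1 + 1/2*e2 - 3/5*e3, and R ~R = 7/50, so R^-1 = ~R / (7/50).
R v = 39/10 + 9/2*e1 e2 + 1/5*e1 e3 + 28/5*e2 e3
Answer: 216/7*e1 + 153/7*e2 - 262/7*e3


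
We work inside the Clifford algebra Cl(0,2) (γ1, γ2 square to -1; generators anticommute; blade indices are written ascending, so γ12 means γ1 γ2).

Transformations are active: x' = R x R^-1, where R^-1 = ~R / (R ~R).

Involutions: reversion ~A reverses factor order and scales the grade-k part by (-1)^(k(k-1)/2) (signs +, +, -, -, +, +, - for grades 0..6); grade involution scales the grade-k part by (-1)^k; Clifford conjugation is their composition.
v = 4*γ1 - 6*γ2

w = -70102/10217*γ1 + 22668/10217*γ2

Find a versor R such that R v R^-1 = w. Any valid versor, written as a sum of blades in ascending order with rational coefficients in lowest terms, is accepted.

Construction: equal norms (both -52) license R = v + w = -29234/10217*γ1 - 38634/10217*γ2 — nothing changes along that direction, while (v - w)/2 changes sign, so v maps onto w.
Answer: -29234/10217*γ1 - 38634/10217*γ2


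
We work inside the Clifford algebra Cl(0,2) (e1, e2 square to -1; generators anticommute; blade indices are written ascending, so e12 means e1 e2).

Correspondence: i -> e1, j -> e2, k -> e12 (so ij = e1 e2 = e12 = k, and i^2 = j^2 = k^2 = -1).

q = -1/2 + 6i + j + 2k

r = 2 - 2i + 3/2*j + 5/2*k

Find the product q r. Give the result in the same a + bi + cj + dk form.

In blades: q = -1/2 + 6*e1 + e2 + 2*e12, r = 2 - 2*e1 + 3/2*e2 + 5/2*e12.
Distribute q over r term by term (generator squares from the signature, products reordered to ascending indices): (-1/2)*r = -1 + e1 - 3/4*e2 - 5/4*e12; (6*e1)*r = 12 + 12*e1 - 15*e2 + 9*e12; (e2)*r = -3/2 + 5/2*e1 + 2*e2 + 2*e12; (2*e12)*r = -5 - 3*e1 - 4*e2 + 4*e12.
Sum: 9/2 + 25/2*e1 - 71/4*e2 + 55/4*e12; translating back through the correspondence:
Answer: 9/2 + 25/2*i - 71/4*j + 55/4*k


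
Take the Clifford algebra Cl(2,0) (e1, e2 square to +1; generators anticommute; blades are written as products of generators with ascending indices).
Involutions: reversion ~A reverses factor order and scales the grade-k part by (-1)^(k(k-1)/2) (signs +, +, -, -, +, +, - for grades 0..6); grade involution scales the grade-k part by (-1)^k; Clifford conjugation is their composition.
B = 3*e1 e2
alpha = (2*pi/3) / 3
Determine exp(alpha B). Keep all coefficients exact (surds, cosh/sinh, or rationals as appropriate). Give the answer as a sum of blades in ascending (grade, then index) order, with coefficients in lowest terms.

B^2 = (3)^2*(e1 e2)^2 = 9*(-1) = -9 (a basis 2-blade squares to minus the product of its generators' squares).
B^2 = -9 — since the square is negative, the closed form is circular: l = 3, alpha*l = 2*pi/3, so exp(alpha B) = cos(2*pi/3) + (sin(2*pi/3)/3)*B = -1/2 + (sqrt(3)/6)*B.
Answer: -1/2 + sqrt(3)/2*e1 e2


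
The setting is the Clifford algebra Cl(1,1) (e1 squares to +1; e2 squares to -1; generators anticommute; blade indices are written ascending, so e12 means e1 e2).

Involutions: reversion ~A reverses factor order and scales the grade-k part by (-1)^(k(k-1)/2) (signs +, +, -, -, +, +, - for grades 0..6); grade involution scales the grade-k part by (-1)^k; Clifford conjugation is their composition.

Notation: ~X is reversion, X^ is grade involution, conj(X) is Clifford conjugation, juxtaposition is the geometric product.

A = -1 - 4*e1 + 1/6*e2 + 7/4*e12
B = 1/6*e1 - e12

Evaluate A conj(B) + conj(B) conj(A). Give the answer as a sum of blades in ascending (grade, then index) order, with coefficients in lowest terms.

first term: 29/12 + 1/3*e1 - 89/24*e2 - 35/36*e12
second term: -29/12 + 1/3*e1 - 89/24*e2 - 35/36*e12
Answer: 2/3*e1 - 89/12*e2 - 35/18*e12


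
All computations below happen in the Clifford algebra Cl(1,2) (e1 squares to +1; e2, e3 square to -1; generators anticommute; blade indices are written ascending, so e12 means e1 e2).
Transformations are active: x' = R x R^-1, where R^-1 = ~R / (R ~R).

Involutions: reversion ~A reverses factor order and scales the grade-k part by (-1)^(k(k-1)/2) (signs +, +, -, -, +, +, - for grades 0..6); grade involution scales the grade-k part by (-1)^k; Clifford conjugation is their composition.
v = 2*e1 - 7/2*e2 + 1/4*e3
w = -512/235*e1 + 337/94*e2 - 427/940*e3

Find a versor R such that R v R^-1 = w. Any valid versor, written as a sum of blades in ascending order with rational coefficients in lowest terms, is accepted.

Reasoning: v^2 = w^2 = -133/16 since conjugation preserves the quadratic form; R = v + w = -42/235*e1 + 4/47*e2 - 48/235*e3 is then valid when invertible, keeping its own part and reversing (v - w)/2.
Answer: -42/235*e1 + 4/47*e2 - 48/235*e3


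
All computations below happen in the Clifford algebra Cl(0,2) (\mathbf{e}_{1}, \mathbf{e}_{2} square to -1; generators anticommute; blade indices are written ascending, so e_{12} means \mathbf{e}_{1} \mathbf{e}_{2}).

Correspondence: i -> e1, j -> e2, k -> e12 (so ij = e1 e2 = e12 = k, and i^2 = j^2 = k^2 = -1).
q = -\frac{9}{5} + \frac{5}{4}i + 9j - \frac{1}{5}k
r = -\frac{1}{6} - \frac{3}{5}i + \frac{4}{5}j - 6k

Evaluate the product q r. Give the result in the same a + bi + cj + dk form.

In blades: q = -\frac{9}{5} + \frac{5}{4} e_{1} + 9 e_{2} - \frac{1}{5} e_{12}, r = -\frac{1}{6} - \frac{3}{5} e_{1} + \frac{4}{5} e_{2} - 6 e_{12}.
Distribute q over r term by term (generator squares from the signature, products reordered to ascending indices): (-\frac{9}{5})*r = \frac{3}{10} + \frac{27}{25} e_{1} - \frac{36}{25} e_{2} + \frac{54}{5} e_{12}; (\frac{5}{4} e_{1})*r = \frac{3}{4} - \frac{5}{24} e_{1} + \frac{15}{2} e_{2} + e_{12}; (9 e_{2})*r = -\frac{36}{5} - 54 e_{1} - \frac{3}{2} e_{2} + \frac{27}{5} e_{12}; (-\frac{1}{5} e_{12})*r = -\frac{6}{5} + \frac{4}{25} e_{1} + \frac{3}{25} e_{2} + \frac{1}{30} e_{12}.
Sum: -\frac{147}{20} - \frac{31781}{600} e_{1} + \frac{117}{25} e_{2} + \frac{517}{30} e_{12}; translating back through the correspondence:
Answer: -\frac{147}{20} - \frac{31781}{600}i + \frac{117}{25}j + \frac{517}{30}k


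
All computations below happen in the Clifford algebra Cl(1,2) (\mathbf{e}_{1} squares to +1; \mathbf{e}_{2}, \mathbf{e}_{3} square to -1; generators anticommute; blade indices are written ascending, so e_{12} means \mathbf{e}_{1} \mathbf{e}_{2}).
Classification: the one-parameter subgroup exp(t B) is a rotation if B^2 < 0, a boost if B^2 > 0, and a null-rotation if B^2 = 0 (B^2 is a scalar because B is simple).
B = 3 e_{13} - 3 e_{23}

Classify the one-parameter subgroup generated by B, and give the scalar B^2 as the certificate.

B^2 term by term: the squares give (3)^2*(e_{13})^2 + (-3)^2*(e_{23})^2 = 9*(+1) + 9*(-1) = 0 (each basis 2-blade squares to minus the product of its generators' squares); cross terms between blades sharing an index anticommute and cancel. So B^2 = 0.
Answer: null-rotation, certificate B^2 = 0. Why this suffices: the scalar 0 survives any versor conjugation, so its sign alone determines the class however B is presented.


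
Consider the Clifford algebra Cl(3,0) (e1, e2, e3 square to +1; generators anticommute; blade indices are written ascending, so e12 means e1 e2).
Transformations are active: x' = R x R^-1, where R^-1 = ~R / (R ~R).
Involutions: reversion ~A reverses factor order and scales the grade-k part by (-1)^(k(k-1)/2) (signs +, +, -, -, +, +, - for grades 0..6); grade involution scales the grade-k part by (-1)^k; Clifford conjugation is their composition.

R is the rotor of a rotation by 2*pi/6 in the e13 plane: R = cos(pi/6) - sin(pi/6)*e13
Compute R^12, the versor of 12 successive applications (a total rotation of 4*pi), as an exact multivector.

The rotor phase is half the rotation angle and phases add under composition, so 12 steps in the e13 plane accumulate phase 12*(pi/6) = 2*pi: R^12 = cos(2*pi) - sin(2*pi)*e13.
cos(2*pi) = 1 and sin(2*pi) = 0, so R^12 = 1. The total rotation 4*pi is 2 full turns, so every vector returns to itself, yet the rotor is +1, back on the identity sheet (an even number of 2*pi turns).
Answer: 1


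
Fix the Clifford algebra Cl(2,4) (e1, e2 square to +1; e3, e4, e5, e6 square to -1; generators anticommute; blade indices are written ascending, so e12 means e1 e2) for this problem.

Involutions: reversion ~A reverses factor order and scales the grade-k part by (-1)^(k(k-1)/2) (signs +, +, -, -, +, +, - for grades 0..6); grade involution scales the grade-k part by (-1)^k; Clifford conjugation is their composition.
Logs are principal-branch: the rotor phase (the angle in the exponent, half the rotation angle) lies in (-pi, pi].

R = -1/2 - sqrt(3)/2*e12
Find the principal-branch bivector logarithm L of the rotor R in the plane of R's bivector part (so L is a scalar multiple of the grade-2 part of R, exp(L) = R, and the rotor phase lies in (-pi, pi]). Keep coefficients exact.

The scalar part of R is -1/2, which pins the rotor phase on the principal branch; dividing the bivector part by the sine of that phase recovers the unit plane, and L is the phase times that plane.
Concretely: cos(phase) = -1/2 gives phase = ±2*pi/3, and since phase/sin(phase) is even the sign is immaterial: L = (phase/sin(phase)) * <R>_2 = (4*sqrt(3)*pi/9) * <R>_2.
Answer: -2*pi/3*e12


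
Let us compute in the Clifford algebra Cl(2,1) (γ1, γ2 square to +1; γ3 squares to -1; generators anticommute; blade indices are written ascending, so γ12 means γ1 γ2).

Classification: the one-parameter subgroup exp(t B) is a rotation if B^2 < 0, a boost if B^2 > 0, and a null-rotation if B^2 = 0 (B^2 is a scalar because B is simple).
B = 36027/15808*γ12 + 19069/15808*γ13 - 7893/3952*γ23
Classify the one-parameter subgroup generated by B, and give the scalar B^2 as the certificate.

B^2 term by term: the squares give (36027/15808)^2*(γ12)^2 + (19069/15808)^2*(γ13)^2 + (-7893/3952)^2*(γ23)^2 = 1297944729/249892864*(-1) + 363626761/249892864*(+1) + 62299449/15618304*(+1) = 1/4 (each basis 2-blade squares to minus the product of its generators' squares); cross terms between blades sharing an index anticommute and cancel. So B^2 = 1/4.
Answer: boost, certificate B^2 = 1/4. B^2 = 1/4 is basis-independent, so its sign is the whole story.


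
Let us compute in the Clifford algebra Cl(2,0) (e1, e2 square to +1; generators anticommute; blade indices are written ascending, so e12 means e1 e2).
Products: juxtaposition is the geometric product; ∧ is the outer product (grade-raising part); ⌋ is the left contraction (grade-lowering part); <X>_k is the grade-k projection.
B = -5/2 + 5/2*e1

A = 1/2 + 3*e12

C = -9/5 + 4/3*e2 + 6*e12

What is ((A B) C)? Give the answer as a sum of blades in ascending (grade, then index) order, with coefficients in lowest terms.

step 1: -5/4 + 5/4*e1 - 15/2*e2 - 15/2*e12
step 2: 149/4 + 131/4*e1 + 58/3*e2 + 23/3*e12
Answer: 149/4 + 131/4*e1 + 58/3*e2 + 23/3*e12


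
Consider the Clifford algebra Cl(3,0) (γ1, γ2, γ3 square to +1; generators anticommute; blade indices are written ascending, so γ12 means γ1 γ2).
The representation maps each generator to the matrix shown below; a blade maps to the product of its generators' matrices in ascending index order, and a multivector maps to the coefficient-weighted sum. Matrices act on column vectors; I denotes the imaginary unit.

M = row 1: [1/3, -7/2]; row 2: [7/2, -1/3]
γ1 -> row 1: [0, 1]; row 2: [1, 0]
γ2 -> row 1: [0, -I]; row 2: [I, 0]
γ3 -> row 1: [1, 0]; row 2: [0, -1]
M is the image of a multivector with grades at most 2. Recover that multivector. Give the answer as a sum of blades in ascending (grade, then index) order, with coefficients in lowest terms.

Method: 1, rho(γ1), rho(γ2), rho(γ3) form a trace-orthogonal basis of the 2x2 complex matrices (tr(X Y) = 2 if X = Y, else 0), so M = m0*1 + m1*rho(γ1) + m2*rho(γ2) + m3*rho(γ3) with m0 = tr(M)/2 = 0, m1 = tr(M rho(γ1))/2 = 0, m2 = tr(M rho(γ2))/2 = -7*I/2, m3 = tr(M rho(γ3))/2 = 1/3.
Multiplying table entries, the bivector images are rho(γ12) = I*rho(γ3), rho(γ13) = -I*rho(γ2), rho(γ23) = I*rho(γ1); with real blade coefficients the real parts of m0..m3 are the coefficients of 1, γ1, γ2, γ3 and the imaginary parts give the bivectors (γ23: Im m1, γ13: -Im m2, γ12: Im m3).
Answer: 1/3*γ3 + 7/2*γ13


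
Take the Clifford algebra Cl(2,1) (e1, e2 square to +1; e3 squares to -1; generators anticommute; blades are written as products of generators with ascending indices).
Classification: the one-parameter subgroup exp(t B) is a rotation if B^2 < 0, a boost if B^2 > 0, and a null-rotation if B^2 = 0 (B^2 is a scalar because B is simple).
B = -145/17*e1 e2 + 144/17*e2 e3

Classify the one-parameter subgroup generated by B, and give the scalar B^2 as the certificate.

B^2 term by term: the squares give (-145/17)^2*(e1 e2)^2 + (144/17)^2*(e2 e3)^2 = 21025/289*(-1) + 20736/289*(+1) = -1 (each basis 2-blade squares to minus the product of its generators' squares); cross terms between blades sharing an index anticommute and cancel. So B^2 = -1.
Answer: rotation, certificate B^2 = -1. One invariant decides it: the square -1 survives every conjugation, and its sign is exactly the classification.


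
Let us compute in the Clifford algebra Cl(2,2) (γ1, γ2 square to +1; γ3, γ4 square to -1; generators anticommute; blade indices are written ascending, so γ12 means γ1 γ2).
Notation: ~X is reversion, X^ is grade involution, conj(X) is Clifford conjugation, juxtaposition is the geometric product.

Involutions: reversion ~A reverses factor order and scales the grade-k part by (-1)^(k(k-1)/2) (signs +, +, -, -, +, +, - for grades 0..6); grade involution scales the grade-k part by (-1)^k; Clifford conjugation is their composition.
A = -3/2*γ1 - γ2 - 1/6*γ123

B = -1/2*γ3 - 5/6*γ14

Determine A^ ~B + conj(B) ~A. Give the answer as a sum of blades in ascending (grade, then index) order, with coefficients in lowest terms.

first term: 5/4*γ4 + 1/12*γ12 - 3/4*γ13 - 1/2*γ23 - 5/6*γ124 + 5/36*γ234
second term: 5/4*γ4 - 1/12*γ12 + 3/4*γ13 + 1/2*γ23 + 5/6*γ124 - 5/36*γ234
Answer: 5/2*γ4


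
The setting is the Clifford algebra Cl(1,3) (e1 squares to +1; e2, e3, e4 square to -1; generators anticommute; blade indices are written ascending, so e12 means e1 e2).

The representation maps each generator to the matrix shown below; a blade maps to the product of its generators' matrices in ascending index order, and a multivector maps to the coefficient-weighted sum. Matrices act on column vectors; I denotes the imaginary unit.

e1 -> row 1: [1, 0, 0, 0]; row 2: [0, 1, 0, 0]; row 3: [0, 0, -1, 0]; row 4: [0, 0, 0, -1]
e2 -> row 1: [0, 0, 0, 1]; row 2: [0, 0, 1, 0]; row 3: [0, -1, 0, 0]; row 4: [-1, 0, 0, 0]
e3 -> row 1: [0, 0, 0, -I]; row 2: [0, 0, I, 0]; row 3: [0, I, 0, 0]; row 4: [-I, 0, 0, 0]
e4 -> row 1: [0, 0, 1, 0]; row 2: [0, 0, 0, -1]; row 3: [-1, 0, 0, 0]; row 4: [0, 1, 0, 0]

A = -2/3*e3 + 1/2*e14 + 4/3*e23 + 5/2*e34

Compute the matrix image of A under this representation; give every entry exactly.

Bivector images (products of the table entries): rho(e14) = rho(e1)rho(e4) = row 1: [0, 0, 1, 0]; row 2: [0, 0, 0, -1]; row 3: [1, 0, 0, 0]; row 4: [0, -1, 0, 0]; rho(e23) = rho(e2)rho(e3) = row 1: [-I, 0, 0, 0]; row 2: [0, I, 0, 0]; row 3: [0, 0, -I, 0]; row 4: [0, 0, 0, I]; rho(e34) = rho(e3)rho(e4) = row 1: [0, -I, 0, 0]; row 2: [-I, 0, 0, 0]; row 3: [0, 0, 0, -I]; row 4: [0, 0, -I, 0].
M = (-2/3)*rho(e3) + (1/2)*rho(e14) + (4/3)*rho(e23) + (5/2)*rho(e34), summed entrywise:
Answer: row 1: [-4*I/3, -5*I/2, 1/2, 2*I/3]; row 2: [-5*I/2, 4*I/3, -2*I/3, -1/2]; row 3: [1/2, -2*I/3, -4*I/3, -5*I/2]; row 4: [2*I/3, -1/2, -5*I/2, 4*I/3]


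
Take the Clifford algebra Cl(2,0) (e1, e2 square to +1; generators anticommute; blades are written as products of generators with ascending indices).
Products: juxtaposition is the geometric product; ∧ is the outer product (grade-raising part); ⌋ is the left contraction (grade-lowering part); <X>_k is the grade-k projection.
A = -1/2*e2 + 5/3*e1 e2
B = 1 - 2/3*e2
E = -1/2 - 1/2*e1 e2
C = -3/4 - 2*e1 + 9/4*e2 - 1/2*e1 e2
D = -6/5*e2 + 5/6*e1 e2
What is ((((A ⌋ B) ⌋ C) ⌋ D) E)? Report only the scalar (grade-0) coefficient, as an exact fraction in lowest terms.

step 1: 1/3
step 2: -1/4 - 2/3*e1 + 3/4*e2 - 1/6*e1 e2
step 3: -137/180 - 5/8*e1 - 23/90*e2 - 5/24*e1 e2
step 4: 199/720 + 133/720*e1 + 317/720*e2 + 349/720*e1 e2
Answer: 199/720


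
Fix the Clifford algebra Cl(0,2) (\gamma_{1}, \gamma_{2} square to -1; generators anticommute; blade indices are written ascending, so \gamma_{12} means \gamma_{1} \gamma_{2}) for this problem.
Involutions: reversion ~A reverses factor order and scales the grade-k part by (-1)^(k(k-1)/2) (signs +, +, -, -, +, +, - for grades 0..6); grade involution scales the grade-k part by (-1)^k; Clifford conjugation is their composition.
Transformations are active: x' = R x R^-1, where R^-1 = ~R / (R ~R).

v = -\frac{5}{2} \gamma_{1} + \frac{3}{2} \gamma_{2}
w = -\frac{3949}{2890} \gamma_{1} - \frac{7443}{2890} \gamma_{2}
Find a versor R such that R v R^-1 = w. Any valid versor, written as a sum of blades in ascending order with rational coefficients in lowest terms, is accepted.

A norm check does it: q(v) = q(w) = -\frac{17}{2}, hence R = v + w = -\frac{5587}{1445} \gamma_{1} - \frac{1554}{1445} \gamma_{2} realises the map — parallel part kept, (v - w)/2 negated, v carried to w.
Answer: -\frac{5587}{1445} \gamma_{1} - \frac{1554}{1445} \gamma_{2}


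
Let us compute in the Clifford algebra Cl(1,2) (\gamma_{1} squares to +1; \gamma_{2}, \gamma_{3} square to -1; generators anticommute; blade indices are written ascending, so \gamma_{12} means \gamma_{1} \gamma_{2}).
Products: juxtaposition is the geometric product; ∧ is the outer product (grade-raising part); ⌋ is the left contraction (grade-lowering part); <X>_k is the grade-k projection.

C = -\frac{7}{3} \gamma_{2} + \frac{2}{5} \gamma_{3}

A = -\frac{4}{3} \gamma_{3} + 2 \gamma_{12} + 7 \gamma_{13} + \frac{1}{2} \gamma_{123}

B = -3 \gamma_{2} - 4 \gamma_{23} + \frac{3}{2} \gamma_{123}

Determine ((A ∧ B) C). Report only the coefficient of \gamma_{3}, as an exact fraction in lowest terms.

step 1: -4 \gamma_{23} + 21 \gamma_{123}
step 2: \frac{8}{5} \gamma_{2} + \frac{28}{3} \gamma_{3} - \frac{42}{5} \gamma_{12} - 49 \gamma_{13}
Answer: \frac{28}{3}


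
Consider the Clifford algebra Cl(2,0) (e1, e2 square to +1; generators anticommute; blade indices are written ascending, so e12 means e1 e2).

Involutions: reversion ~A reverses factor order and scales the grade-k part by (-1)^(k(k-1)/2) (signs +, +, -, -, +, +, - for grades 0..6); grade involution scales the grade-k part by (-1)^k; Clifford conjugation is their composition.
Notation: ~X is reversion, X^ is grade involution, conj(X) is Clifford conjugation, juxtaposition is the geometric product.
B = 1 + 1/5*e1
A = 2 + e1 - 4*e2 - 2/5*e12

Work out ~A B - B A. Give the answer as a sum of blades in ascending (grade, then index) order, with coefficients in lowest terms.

first term: 11/5 + 7/5*e1 - 102/25*e2 + 6/5*e12
second term: 11/5 + 7/5*e1 - 102/25*e2 - 6/5*e12
Answer: 12/5*e12


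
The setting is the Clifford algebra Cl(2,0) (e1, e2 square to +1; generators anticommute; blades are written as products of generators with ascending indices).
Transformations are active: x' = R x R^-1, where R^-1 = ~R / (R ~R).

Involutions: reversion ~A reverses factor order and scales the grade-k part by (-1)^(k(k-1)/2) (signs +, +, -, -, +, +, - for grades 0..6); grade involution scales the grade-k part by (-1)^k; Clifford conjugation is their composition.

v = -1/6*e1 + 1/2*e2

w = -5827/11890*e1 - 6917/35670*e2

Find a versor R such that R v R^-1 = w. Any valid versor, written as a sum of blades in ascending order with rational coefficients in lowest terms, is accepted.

The midline construction: v and w both square to 5/18, so reflecting in their sum -11713/17835*e1 + 5459/17835*e2 exchanges them.
Answer: -11713/17835*e1 + 5459/17835*e2


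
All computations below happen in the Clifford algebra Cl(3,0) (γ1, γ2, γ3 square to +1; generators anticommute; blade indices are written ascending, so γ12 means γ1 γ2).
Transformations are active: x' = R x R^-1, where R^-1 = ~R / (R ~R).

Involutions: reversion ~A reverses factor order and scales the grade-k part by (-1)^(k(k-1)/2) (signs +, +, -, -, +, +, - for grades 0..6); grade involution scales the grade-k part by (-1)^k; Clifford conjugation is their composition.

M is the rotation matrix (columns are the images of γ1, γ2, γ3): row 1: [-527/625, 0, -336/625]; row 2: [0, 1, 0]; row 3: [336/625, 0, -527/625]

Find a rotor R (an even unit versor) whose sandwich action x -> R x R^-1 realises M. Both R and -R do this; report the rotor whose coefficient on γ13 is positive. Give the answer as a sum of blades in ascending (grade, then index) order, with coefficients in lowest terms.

Method: write R = a + b12*γ12 + b13*γ13 + b23*γ23 with a^2 + b12^2 + b13^2 + b23^2 = 1 (so R^-1 = ~R). Expanding the columns R e_j ~R gives tr M = 4a^2 - 1 and, from the antisymmetric part, M21 - M12 = -4a*b12, M13 - M31 = 4a*b13, M32 - M23 = -4a*b23.
Here tr M = -429/625, so a^2 = (1 + tr M)/4 = 49/625 and a = ±7/25. Taking a = 7/25: M21 - M12 = 0, M13 - M31 = -672/625, M32 - M23 = 0, giving b12 = 0, b13 = -24/25, b23 = 0, i.e. R = 7/25 - 24/25*γ13.
Its γ13 coefficient is negative, so report the other preimage -R.
Answer: -7/25 + 24/25*γ13. Recall the cover is two-to-one: with M of trace -429/625, both preimages act alike, and the stated γ13 sign chooses the sheet.


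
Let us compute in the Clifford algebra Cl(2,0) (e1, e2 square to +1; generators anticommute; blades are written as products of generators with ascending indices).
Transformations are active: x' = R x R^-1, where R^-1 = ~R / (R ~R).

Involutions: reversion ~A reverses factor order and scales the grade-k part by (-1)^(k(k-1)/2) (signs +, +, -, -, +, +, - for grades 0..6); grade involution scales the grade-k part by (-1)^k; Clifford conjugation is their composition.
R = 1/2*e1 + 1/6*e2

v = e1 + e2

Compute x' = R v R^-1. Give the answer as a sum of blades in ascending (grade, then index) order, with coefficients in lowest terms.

~R = 1/2*e1 + 1/6*e2, and R ~R = 5/18, so R^-1 = ~R / (5/18).
R v = 2/3 + 1/3*e1 e2
Answer: 7/5*e1 - 1/5*e2


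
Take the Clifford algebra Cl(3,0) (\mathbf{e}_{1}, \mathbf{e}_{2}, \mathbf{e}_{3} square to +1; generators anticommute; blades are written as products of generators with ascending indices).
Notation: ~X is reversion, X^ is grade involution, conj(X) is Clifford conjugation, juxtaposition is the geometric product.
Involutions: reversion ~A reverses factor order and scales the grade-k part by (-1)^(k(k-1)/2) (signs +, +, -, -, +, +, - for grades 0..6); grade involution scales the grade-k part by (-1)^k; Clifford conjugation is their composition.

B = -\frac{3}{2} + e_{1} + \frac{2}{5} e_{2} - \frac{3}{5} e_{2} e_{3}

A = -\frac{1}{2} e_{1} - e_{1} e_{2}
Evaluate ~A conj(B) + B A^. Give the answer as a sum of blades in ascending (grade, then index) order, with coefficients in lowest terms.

first term: \frac{1}{2} + \frac{7}{20} e_{1} + e_{2} - \frac{13}{10} e_{1} e_{2} + \frac{3}{5} e_{1} e_{3} - \frac{3}{10} e_{1} e_{2} e_{3}
second term: \frac{1}{2} - \frac{7}{20} e_{1} - e_{2} + \frac{13}{10} e_{1} e_{2} - \frac{3}{5} e_{1} e_{3} - \frac{3}{10} e_{1} e_{2} e_{3}
Answer: 1 - \frac{3}{5} e_{1} e_{2} e_{3}


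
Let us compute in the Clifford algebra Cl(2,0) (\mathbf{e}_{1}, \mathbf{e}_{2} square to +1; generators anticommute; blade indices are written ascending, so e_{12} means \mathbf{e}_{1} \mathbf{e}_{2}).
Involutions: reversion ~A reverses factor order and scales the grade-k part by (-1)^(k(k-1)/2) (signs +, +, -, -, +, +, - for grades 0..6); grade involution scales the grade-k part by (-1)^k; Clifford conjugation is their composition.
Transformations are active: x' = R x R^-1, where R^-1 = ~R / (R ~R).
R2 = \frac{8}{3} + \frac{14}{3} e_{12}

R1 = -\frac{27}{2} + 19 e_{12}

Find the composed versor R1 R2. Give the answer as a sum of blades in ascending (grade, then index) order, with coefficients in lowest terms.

Distribute over the terms of R1 (each basis-blade product reordered to ascending indices, repeated generators contracted through their squares):
(-\frac{27}{2}) R2 = -36 - 63 e_{12}
(19 e_{12}) R2 = -\frac{266}{3} + \frac{152}{3} e_{12}
Summing the partial products and collecting blades:
Answer: -\frac{374}{3} - \frac{37}{3} e_{12}


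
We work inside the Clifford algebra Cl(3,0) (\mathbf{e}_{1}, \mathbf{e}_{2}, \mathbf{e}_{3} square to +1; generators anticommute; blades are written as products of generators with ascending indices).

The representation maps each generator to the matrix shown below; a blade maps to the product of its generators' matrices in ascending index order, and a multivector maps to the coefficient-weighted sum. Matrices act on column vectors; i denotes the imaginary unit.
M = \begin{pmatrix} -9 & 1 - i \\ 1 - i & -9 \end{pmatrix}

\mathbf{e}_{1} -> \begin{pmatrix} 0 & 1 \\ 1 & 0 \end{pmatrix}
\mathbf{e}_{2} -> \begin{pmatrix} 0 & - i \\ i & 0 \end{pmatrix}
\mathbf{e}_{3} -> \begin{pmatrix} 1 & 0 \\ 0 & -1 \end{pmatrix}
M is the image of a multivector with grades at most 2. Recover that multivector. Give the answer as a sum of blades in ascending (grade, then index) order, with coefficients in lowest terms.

Method: 1, rho(e_{1}), rho(e_{2}), rho(e_{3}) form a trace-orthogonal basis of the 2x2 complex matrices (tr(X Y) = 2 if X = Y, else 0), so M = m0*1 + m1*rho(e_{1}) + m2*rho(e_{2}) + m3*rho(e_{3}) with m0 = tr(M)/2 = -9, m1 = tr(M rho(e_{1}))/2 = 1 - i, m2 = tr(M rho(e_{2}))/2 = 0, m3 = tr(M rho(e_{3}))/2 = 0.
Multiplying table entries, the bivector images are rho(e_{1} e_{2}) = i*rho(e_{3}), rho(e_{1} e_{3}) = -i*rho(e_{2}), rho(e_{2} e_{3}) = i*rho(e_{1}); with real blade coefficients the real parts of m0..m3 are the coefficients of 1, e_{1}, e_{2}, e_{3} and the imaginary parts give the bivectors (e_{2} e_{3}: Im m1, e_{1} e_{3}: -Im m2, e_{1} e_{2}: Im m3).
Answer: -9 + e_{1} - e_{2} e_{3}


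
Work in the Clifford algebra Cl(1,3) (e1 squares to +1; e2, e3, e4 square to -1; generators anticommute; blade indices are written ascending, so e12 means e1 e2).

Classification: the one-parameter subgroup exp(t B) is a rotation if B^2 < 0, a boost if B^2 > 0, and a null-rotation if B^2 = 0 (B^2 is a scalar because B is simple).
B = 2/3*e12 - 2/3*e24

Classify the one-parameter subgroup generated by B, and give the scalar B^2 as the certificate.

B^2 term by term: the squares give (2/3)^2*(e12)^2 + (-2/3)^2*(e24)^2 = 4/9*(+1) + 4/9*(-1) = 0 (each basis 2-blade squares to minus the product of its generators' squares); cross terms between blades sharing an index anticommute and cancel. So B^2 = 0.
Answer: null-rotation, certificate B^2 = 0. The invariant at work: B^2 = 0 is unchanged by conjugation, hence its sign classifies the subgroup whatever basis B is written in.


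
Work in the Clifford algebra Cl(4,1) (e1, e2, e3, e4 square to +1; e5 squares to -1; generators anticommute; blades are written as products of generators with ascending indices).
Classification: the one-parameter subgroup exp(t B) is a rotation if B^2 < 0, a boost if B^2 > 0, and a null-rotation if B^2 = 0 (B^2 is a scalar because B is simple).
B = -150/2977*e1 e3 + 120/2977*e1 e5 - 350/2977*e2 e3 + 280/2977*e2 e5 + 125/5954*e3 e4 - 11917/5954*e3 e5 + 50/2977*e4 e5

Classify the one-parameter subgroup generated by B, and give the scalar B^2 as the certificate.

B^2 term by term: the squares give (-150/2977)^2*(e1 e3)^2 + (120/2977)^2*(e1 e5)^2 + (-350/2977)^2*(e2 e3)^2 + (280/2977)^2*(e2 e5)^2 + (125/5954)^2*(e3 e4)^2 + (-11917/5954)^2*(e3 e5)^2 + (50/2977)^2*(e4 e5)^2 = 22500/8862529*(-1) + 14400/8862529*(+1) + 122500/8862529*(-1) + 78400/8862529*(+1) + 15625/35450116*(-1) + 142014889/35450116*(+1) + 2500/8862529*(+1) = 4 (each basis 2-blade squares to minus the product of its generators' squares); cross terms between blades sharing an index anticommute and cancel; the commuting (index-disjoint) pairs give grade-4 terms 2*c*c'*(blade product), which cancel blade by blade — e1 e2 e3 e5: 84000/8862529 - 84000/8862529 = 0; e1 e3 e4 e5: -15000/8862529 + 15000/8862529 = 0; e2 e3 e4 e5: -35000/8862529 + 35000/8862529 = 0 — confirming B is simple. So B^2 = 4.
Answer: boost, certificate B^2 = 4. B^2 = 4 is basis-independent, so its sign is the whole story.


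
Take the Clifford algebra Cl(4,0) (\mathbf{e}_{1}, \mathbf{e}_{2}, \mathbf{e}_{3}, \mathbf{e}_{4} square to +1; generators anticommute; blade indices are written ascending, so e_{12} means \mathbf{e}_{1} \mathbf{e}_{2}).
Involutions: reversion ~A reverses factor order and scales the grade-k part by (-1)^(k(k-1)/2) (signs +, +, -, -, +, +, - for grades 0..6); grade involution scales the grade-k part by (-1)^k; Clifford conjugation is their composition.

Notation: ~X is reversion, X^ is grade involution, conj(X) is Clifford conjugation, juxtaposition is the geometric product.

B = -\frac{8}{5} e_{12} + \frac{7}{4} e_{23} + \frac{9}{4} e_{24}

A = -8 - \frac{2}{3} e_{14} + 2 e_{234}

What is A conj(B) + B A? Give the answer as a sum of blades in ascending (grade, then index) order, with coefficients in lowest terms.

first term: -\frac{9}{2} e_{3} + \frac{7}{2} e_{4} - \frac{143}{10} e_{12} + 14 e_{23} + \frac{254}{15} e_{24} - \frac{16}{5} e_{134} + \frac{7}{6} e_{1234}
second term: \frac{9}{2} e_{3} - \frac{7}{2} e_{4} + \frac{113}{10} e_{12} - 14 e_{23} - \frac{286}{15} e_{24} - \frac{16}{5} e_{134} - \frac{7}{6} e_{1234}
Answer: -3 e_{12} - \frac{32}{15} e_{24} - \frac{32}{5} e_{134}


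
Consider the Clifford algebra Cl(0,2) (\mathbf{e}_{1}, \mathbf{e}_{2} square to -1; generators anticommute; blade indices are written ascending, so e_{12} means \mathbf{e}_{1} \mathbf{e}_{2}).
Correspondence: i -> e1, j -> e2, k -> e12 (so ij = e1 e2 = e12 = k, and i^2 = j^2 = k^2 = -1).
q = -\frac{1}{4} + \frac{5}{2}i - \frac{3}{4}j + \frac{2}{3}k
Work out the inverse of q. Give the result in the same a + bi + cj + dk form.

In blades: q = -\frac{1}{4} + \frac{5}{2} e_{1} - \frac{3}{4} e_{2} + \frac{2}{3} e_{12}.
With qbar = -\frac{1}{4} - \frac{5}{2} e_{1} + \frac{3}{4} e_{2} - \frac{2}{3} e_{12} (scalar fixed, mapped units negated), q qbar = \frac{527}{72} (the sum of squared coefficients), so q^-1 = qbar / (\frac{527}{72}) = -\frac{18}{527} - \frac{180}{527} e_{1} + \frac{54}{527} e_{2} - \frac{48}{527} e_{12}; translating back:
Answer: -\frac{18}{527} - \frac{180}{527}i + \frac{54}{527}j - \frac{48}{527}k
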